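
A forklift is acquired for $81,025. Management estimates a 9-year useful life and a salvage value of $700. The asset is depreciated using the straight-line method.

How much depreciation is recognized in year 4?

$8,925

Depreciable base = $81,025 − $700 = $80,325.
Annual expense = $80,325 / 9 = $8,925.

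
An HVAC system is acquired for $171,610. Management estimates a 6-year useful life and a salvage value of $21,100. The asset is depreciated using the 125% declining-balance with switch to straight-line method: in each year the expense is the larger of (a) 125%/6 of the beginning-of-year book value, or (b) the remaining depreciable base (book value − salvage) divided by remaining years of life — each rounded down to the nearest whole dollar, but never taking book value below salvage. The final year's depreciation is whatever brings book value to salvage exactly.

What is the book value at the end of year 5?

Depreciable base = $171,610 − $21,100 = $150,510.
Year 1: DB = ⌊$171,610 × 125%/6⌋ = $35,752; SL = ⌊$150,510/6⌋ = $25,085 → take DB $35,752. Book value $135,858.
Year 2: DB = ⌊$135,858 × 125%/6⌋ = $28,303; SL = ⌊$114,758/5⌋ = $22,951 → take DB $28,303. Book value $107,555.
Year 3: DB = ⌊$107,555 × 125%/6⌋ = $22,407; SL = ⌊$86,455/4⌋ = $21,613 → take DB $22,407. Book value $85,148.
Year 4: DB = ⌊$85,148 × 125%/6⌋ = $17,739; SL = ⌊$64,048/3⌋ = $21,349 → take SL $21,349. Book value $63,799.
Year 5: DB = ⌊$63,799 × 125%/6⌋ = $13,291; SL = ⌊$42,699/2⌋ = $21,349 → take SL $21,349. Book value $42,450.

$42,450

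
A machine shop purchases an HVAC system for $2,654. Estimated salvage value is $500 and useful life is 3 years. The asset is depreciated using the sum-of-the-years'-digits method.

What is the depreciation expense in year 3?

$359

Depreciable base = $2,654 − $500 = $2,154.
Sum of the years' digits = 3+2+1 = 6.
Year 1: $2,154 × 3/6 = $1,077. Book value $1,577.
Year 2: $2,154 × 2/6 = $718. Book value $859.
Year 3: $2,154 × 1/6 = $359. Book value $500.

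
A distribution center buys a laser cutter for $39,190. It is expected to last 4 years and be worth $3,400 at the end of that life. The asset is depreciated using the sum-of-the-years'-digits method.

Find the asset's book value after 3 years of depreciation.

$6,979

Depreciable base = $39,190 − $3,400 = $35,790.
Sum of the years' digits = 4+3+2+1 = 10.
Year 1: $35,790 × 4/10 = $14,316. Book value $24,874.
Year 2: $35,790 × 3/10 = $10,737. Book value $14,137.
Year 3: $35,790 × 2/10 = $7,158. Book value $6,979.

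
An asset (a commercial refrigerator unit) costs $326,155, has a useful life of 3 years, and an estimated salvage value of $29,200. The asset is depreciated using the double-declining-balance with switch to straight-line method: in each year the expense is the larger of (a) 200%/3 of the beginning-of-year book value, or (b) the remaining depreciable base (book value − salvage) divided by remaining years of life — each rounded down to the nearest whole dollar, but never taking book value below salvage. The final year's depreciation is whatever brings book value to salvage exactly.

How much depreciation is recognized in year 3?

$7,040

Depreciable base = $326,155 − $29,200 = $296,955.
Year 1: DB = ⌊$326,155 × 200%/3⌋ = $217,436; SL = ⌊$296,955/3⌋ = $98,985 → take DB $217,436. Book value $108,719.
Year 2: DB = ⌊$108,719 × 200%/3⌋ = $72,479; SL = ⌊$79,519/2⌋ = $39,759 → take DB $72,479. Book value $36,240.
Year 3 (final): $36,240 − $29,200 = $7,040. Book value $29,200.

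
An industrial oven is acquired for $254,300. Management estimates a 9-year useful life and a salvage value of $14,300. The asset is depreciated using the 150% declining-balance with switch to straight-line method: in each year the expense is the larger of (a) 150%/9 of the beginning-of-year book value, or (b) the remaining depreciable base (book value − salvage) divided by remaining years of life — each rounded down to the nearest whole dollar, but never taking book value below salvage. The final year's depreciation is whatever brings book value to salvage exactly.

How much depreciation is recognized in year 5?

$21,667

Depreciable base = $254,300 − $14,300 = $240,000.
Year 1: DB = ⌊$254,300 × 150%/9⌋ = $42,383; SL = ⌊$240,000/9⌋ = $26,666 → take DB $42,383. Book value $211,917.
Year 2: DB = ⌊$211,917 × 150%/9⌋ = $35,319; SL = ⌊$197,617/8⌋ = $24,702 → take DB $35,319. Book value $176,598.
Year 3: DB = ⌊$176,598 × 150%/9⌋ = $29,433; SL = ⌊$162,298/7⌋ = $23,185 → take DB $29,433. Book value $147,165.
Year 4: DB = ⌊$147,165 × 150%/9⌋ = $24,527; SL = ⌊$132,865/6⌋ = $22,144 → take DB $24,527. Book value $122,638.
Year 5: DB = ⌊$122,638 × 150%/9⌋ = $20,439; SL = ⌊$108,338/5⌋ = $21,667 → take SL $21,667. Book value $100,971.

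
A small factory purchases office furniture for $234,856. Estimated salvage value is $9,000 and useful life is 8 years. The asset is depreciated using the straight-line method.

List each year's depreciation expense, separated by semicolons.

$28,232; $28,232; $28,232; $28,232; $28,232; $28,232; $28,232; $28,232

Depreciable base = $234,856 − $9,000 = $225,856.
Annual expense = $225,856 / 8 = $28,232.
End of year 1: book value $206,624.
End of year 2: book value $178,392.
End of year 3: book value $150,160.
End of year 4: book value $121,928.
End of year 5: book value $93,696.
End of year 6: book value $65,464.
End of year 7: book value $37,232.
End of year 8: book value $9,000.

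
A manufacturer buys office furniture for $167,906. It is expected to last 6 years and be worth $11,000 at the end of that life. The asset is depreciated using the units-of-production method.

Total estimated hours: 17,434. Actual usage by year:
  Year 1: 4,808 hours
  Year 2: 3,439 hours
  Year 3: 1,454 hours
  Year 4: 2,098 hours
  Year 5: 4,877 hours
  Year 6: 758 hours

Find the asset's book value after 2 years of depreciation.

Depreciable base = $167,906 − $11,000 = $156,906.
Rate = $156,906 / 17,434 hours = $9 per hour.
Year 1: 4,808 × $9 = $43,272. Book value $124,634.
Year 2: 3,439 × $9 = $30,951. Book value $93,683.

$93,683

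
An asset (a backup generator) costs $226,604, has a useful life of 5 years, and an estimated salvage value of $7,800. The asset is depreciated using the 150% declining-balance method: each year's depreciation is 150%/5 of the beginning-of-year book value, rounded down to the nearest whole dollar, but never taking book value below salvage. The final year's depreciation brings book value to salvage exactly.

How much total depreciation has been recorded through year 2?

$115,567

Depreciable base = $226,604 − $7,800 = $218,804.
Year 1: ⌊$226,604 × 150%/5⌋ = $67,981. Book value $158,623.
Year 2: ⌊$158,623 × 150%/5⌋ = $47,586. Book value $111,037.
Accumulated through year 2 = $226,604 − $111,037 = $115,567.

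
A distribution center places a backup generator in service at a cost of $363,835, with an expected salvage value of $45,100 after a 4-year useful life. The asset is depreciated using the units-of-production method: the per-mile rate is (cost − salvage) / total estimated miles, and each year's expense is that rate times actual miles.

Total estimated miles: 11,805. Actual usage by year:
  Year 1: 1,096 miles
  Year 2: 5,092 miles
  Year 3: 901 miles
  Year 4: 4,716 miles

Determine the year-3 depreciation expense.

$24,327

Depreciable base = $363,835 − $45,100 = $318,735.
Rate = $318,735 / 11,805 miles = $27 per mile.
Year 1: 1,096 × $27 = $29,592. Book value $334,243.
Year 2: 5,092 × $27 = $137,484. Book value $196,759.
Year 3: 901 × $27 = $24,327. Book value $172,432.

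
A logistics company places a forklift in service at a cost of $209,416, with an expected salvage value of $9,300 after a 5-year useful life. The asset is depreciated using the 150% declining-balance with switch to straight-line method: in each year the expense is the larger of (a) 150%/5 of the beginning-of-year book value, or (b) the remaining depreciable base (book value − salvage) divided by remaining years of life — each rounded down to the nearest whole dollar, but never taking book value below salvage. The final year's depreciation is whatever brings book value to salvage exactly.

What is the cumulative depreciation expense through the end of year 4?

$169,011

Depreciable base = $209,416 − $9,300 = $200,116.
Year 1: DB = ⌊$209,416 × 150%/5⌋ = $62,824; SL = ⌊$200,116/5⌋ = $40,023 → take DB $62,824. Book value $146,592.
Year 2: DB = ⌊$146,592 × 150%/5⌋ = $43,977; SL = ⌊$137,292/4⌋ = $34,323 → take DB $43,977. Book value $102,615.
Year 3: DB = ⌊$102,615 × 150%/5⌋ = $30,784; SL = ⌊$93,315/3⌋ = $31,105 → take SL $31,105. Book value $71,510.
Year 4: DB = ⌊$71,510 × 150%/5⌋ = $21,453; SL = ⌊$62,210/2⌋ = $31,105 → take SL $31,105. Book value $40,405.
Accumulated through year 4 = $209,416 − $40,405 = $169,011.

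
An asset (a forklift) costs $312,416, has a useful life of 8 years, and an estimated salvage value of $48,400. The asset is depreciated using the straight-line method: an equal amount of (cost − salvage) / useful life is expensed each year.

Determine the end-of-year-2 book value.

$246,412

Depreciable base = $312,416 − $48,400 = $264,016.
Annual expense = $264,016 / 8 = $33,002.
End of year 1: book value $279,414.
End of year 2: book value $246,412.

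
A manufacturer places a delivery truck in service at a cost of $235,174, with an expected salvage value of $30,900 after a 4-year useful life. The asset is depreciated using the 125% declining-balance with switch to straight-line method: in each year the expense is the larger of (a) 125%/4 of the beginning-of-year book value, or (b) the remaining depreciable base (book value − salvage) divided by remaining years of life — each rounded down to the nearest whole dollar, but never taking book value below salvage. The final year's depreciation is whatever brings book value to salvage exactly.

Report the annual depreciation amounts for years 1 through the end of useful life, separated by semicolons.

Depreciable base = $235,174 − $30,900 = $204,274.
Year 1: DB = ⌊$235,174 × 125%/4⌋ = $73,491; SL = ⌊$204,274/4⌋ = $51,068 → take DB $73,491. Book value $161,683.
Year 2: DB = ⌊$161,683 × 125%/4⌋ = $50,525; SL = ⌊$130,783/3⌋ = $43,594 → take DB $50,525. Book value $111,158.
Year 3: DB = ⌊$111,158 × 125%/4⌋ = $34,736; SL = ⌊$80,258/2⌋ = $40,129 → take SL $40,129. Book value $71,029.
Year 4 (final): $71,029 − $30,900 = $40,129. Book value $30,900.

$73,491; $50,525; $40,129; $40,129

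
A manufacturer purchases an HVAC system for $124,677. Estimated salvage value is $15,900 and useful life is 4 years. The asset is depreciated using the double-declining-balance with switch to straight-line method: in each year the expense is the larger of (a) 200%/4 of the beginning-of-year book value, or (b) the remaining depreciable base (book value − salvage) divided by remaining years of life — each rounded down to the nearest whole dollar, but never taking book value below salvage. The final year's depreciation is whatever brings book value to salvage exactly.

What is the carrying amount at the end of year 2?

$31,170

Depreciable base = $124,677 − $15,900 = $108,777.
Year 1: DB = ⌊$124,677 × 200%/4⌋ = $62,338; SL = ⌊$108,777/4⌋ = $27,194 → take DB $62,338. Book value $62,339.
Year 2: DB = ⌊$62,339 × 200%/4⌋ = $31,169; SL = ⌊$46,439/3⌋ = $15,479 → take DB $31,169. Book value $31,170.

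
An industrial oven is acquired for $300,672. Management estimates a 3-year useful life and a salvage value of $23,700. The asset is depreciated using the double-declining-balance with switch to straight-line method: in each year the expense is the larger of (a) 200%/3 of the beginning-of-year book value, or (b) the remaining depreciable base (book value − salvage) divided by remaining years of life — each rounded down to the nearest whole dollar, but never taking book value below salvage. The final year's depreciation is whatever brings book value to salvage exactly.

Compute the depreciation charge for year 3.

Depreciable base = $300,672 − $23,700 = $276,972.
Year 1: DB = ⌊$300,672 × 200%/3⌋ = $200,448; SL = ⌊$276,972/3⌋ = $92,324 → take DB $200,448. Book value $100,224.
Year 2: DB = ⌊$100,224 × 200%/3⌋ = $66,816; SL = ⌊$76,524/2⌋ = $38,262 → take DB $66,816. Book value $33,408.
Year 3 (final): $33,408 − $23,700 = $9,708. Book value $23,700.

$9,708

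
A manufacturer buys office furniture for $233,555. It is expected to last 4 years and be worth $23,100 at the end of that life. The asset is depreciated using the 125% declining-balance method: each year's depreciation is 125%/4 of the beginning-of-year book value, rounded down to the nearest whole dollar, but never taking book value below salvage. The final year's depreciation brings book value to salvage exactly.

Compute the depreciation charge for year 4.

$52,795

Depreciable base = $233,555 − $23,100 = $210,455.
Year 1: ⌊$233,555 × 125%/4⌋ = $72,985. Book value $160,570.
Year 2: ⌊$160,570 × 125%/4⌋ = $50,178. Book value $110,392.
Year 3: ⌊$110,392 × 125%/4⌋ = $34,497. Book value $75,895.
Year 4 (final): $75,895 − $23,100 = $52,795. Book value $23,100.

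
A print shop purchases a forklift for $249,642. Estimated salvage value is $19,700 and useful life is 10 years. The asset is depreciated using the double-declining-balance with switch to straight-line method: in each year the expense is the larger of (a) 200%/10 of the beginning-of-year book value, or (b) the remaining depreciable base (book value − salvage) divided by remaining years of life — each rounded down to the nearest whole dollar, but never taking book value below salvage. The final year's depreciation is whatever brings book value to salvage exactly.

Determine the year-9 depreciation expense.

Depreciable base = $249,642 − $19,700 = $229,942.
Year 1: DB = ⌊$249,642 × 200%/10⌋ = $49,928; SL = ⌊$229,942/10⌋ = $22,994 → take DB $49,928. Book value $199,714.
Year 2: DB = ⌊$199,714 × 200%/10⌋ = $39,942; SL = ⌊$180,014/9⌋ = $20,001 → take DB $39,942. Book value $159,772.
Year 3: DB = ⌊$159,772 × 200%/10⌋ = $31,954; SL = ⌊$140,072/8⌋ = $17,509 → take DB $31,954. Book value $127,818.
Year 4: DB = ⌊$127,818 × 200%/10⌋ = $25,563; SL = ⌊$108,118/7⌋ = $15,445 → take DB $25,563. Book value $102,255.
Year 5: DB = ⌊$102,255 × 200%/10⌋ = $20,451; SL = ⌊$82,555/6⌋ = $13,759 → take DB $20,451. Book value $81,804.
Year 6: DB = ⌊$81,804 × 200%/10⌋ = $16,360; SL = ⌊$62,104/5⌋ = $12,420 → take DB $16,360. Book value $65,444.
Year 7: DB = ⌊$65,444 × 200%/10⌋ = $13,088; SL = ⌊$45,744/4⌋ = $11,436 → take DB $13,088. Book value $52,356.
Year 8: DB = ⌊$52,356 × 200%/10⌋ = $10,471; SL = ⌊$32,656/3⌋ = $10,885 → take SL $10,885. Book value $41,471.
Year 9: DB = ⌊$41,471 × 200%/10⌋ = $8,294; SL = ⌊$21,771/2⌋ = $10,885 → take SL $10,885. Book value $30,586.

$10,885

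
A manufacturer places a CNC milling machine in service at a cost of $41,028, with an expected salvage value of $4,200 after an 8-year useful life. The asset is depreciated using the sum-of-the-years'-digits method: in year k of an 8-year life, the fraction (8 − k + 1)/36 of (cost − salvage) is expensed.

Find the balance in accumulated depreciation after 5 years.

$30,690

Depreciable base = $41,028 − $4,200 = $36,828.
Sum of the years' digits = 8+7+6+5+4+3+2+1 = 36.
Year 1: $36,828 × 8/36 = $8,184. Book value $32,844.
Year 2: $36,828 × 7/36 = $7,161. Book value $25,683.
Year 3: $36,828 × 6/36 = $6,138. Book value $19,545.
Year 4: $36,828 × 5/36 = $5,115. Book value $14,430.
Year 5: $36,828 × 4/36 = $4,092. Book value $10,338.
Accumulated through year 5 = $41,028 − $10,338 = $30,690.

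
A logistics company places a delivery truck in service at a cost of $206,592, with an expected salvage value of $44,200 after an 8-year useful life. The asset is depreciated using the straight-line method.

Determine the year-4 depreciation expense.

$20,299

Depreciable base = $206,592 − $44,200 = $162,392.
Annual expense = $162,392 / 8 = $20,299.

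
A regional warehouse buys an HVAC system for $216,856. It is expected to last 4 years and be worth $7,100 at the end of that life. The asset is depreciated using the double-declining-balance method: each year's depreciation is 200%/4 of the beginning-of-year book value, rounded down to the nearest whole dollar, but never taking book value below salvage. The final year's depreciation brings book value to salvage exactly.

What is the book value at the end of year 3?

$27,107

Depreciable base = $216,856 − $7,100 = $209,756.
Year 1: ⌊$216,856 × 200%/4⌋ = $108,428. Book value $108,428.
Year 2: ⌊$108,428 × 200%/4⌋ = $54,214. Book value $54,214.
Year 3: ⌊$54,214 × 200%/4⌋ = $27,107. Book value $27,107.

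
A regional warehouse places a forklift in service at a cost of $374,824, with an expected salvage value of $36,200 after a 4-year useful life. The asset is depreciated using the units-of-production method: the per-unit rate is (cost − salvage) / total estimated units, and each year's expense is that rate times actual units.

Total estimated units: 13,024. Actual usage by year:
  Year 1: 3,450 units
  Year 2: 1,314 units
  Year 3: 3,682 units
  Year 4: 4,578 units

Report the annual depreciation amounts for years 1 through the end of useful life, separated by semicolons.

Depreciable base = $374,824 − $36,200 = $338,624.
Rate = $338,624 / 13,024 units = $26 per unit.
Year 1: 3,450 × $26 = $89,700. Book value $285,124.
Year 2: 1,314 × $26 = $34,164. Book value $250,960.
Year 3: 3,682 × $26 = $95,732. Book value $155,228.
Year 4: 4,578 × $26 = $119,028. Book value $36,200.

$89,700; $34,164; $95,732; $119,028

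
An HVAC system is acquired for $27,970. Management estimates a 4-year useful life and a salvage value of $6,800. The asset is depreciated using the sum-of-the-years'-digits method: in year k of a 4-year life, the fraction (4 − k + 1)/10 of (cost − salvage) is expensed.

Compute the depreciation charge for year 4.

Depreciable base = $27,970 − $6,800 = $21,170.
Sum of the years' digits = 4+3+2+1 = 10.
Year 1: $21,170 × 4/10 = $8,468. Book value $19,502.
Year 2: $21,170 × 3/10 = $6,351. Book value $13,151.
Year 3: $21,170 × 2/10 = $4,234. Book value $8,917.
Year 4: $21,170 × 1/10 = $2,117. Book value $6,800.

$2,117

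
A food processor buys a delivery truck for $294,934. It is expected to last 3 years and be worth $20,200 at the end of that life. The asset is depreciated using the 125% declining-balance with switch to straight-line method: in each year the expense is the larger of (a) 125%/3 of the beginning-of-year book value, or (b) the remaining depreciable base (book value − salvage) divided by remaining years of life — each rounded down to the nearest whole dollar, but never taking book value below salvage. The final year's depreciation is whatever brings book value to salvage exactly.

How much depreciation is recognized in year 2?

$75,922

Depreciable base = $294,934 − $20,200 = $274,734.
Year 1: DB = ⌊$294,934 × 125%/3⌋ = $122,889; SL = ⌊$274,734/3⌋ = $91,578 → take DB $122,889. Book value $172,045.
Year 2: DB = ⌊$172,045 × 125%/3⌋ = $71,685; SL = ⌊$151,845/2⌋ = $75,922 → take SL $75,922. Book value $96,123.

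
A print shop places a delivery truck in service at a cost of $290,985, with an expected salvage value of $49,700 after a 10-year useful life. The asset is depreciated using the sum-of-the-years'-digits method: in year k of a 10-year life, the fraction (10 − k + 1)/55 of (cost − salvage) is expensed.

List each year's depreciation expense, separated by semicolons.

$43,870; $39,483; $35,096; $30,709; $26,322; $21,935; $17,548; $13,161; $8,774; $4,387

Depreciable base = $290,985 − $49,700 = $241,285.
Sum of the years' digits = 10+9+8+7+6+5+4+3+2+1 = 55.
Year 1: $241,285 × 10/55 = $43,870. Book value $247,115.
Year 2: $241,285 × 9/55 = $39,483. Book value $207,632.
Year 3: $241,285 × 8/55 = $35,096. Book value $172,536.
Year 4: $241,285 × 7/55 = $30,709. Book value $141,827.
Year 5: $241,285 × 6/55 = $26,322. Book value $115,505.
Year 6: $241,285 × 5/55 = $21,935. Book value $93,570.
Year 7: $241,285 × 4/55 = $17,548. Book value $76,022.
Year 8: $241,285 × 3/55 = $13,161. Book value $62,861.
Year 9: $241,285 × 2/55 = $8,774. Book value $54,087.
Year 10: $241,285 × 1/55 = $4,387. Book value $49,700.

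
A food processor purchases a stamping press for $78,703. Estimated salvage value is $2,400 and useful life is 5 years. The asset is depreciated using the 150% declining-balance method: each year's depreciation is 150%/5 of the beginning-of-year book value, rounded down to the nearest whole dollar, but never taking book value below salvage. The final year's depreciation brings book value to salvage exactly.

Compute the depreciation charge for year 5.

$16,498

Depreciable base = $78,703 − $2,400 = $76,303.
Year 1: ⌊$78,703 × 150%/5⌋ = $23,610. Book value $55,093.
Year 2: ⌊$55,093 × 150%/5⌋ = $16,527. Book value $38,566.
Year 3: ⌊$38,566 × 150%/5⌋ = $11,569. Book value $26,997.
Year 4: ⌊$26,997 × 150%/5⌋ = $8,099. Book value $18,898.
Year 5 (final): $18,898 − $2,400 = $16,498. Book value $2,400.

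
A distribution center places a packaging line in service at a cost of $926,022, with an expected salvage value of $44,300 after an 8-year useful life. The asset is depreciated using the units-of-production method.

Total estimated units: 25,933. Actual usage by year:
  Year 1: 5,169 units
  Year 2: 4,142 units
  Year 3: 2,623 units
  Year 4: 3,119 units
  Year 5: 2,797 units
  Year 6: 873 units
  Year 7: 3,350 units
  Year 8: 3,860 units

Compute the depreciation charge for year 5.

Depreciable base = $926,022 − $44,300 = $881,722.
Rate = $881,722 / 25,933 units = $34 per unit.
Year 1: 5,169 × $34 = $175,746. Book value $750,276.
Year 2: 4,142 × $34 = $140,828. Book value $609,448.
Year 3: 2,623 × $34 = $89,182. Book value $520,266.
Year 4: 3,119 × $34 = $106,046. Book value $414,220.
Year 5: 2,797 × $34 = $95,098. Book value $319,122.

$95,098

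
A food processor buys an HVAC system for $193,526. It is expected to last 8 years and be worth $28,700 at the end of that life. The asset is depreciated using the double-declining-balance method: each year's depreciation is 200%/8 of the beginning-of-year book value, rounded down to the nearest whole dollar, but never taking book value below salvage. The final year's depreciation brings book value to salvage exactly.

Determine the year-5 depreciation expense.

$15,308

Depreciable base = $193,526 − $28,700 = $164,826.
Year 1: ⌊$193,526 × 200%/8⌋ = $48,381. Book value $145,145.
Year 2: ⌊$145,145 × 200%/8⌋ = $36,286. Book value $108,859.
Year 3: ⌊$108,859 × 200%/8⌋ = $27,214. Book value $81,645.
Year 4: ⌊$81,645 × 200%/8⌋ = $20,411. Book value $61,234.
Year 5: ⌊$61,234 × 200%/8⌋ = $15,308. Book value $45,926.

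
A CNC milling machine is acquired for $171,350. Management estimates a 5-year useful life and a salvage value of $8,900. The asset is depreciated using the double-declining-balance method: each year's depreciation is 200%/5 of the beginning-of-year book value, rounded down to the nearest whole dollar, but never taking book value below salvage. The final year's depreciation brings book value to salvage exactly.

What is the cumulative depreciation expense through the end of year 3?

Depreciable base = $171,350 − $8,900 = $162,450.
Year 1: ⌊$171,350 × 200%/5⌋ = $68,540. Book value $102,810.
Year 2: ⌊$102,810 × 200%/5⌋ = $41,124. Book value $61,686.
Year 3: ⌊$61,686 × 200%/5⌋ = $24,674. Book value $37,012.
Accumulated through year 3 = $171,350 − $37,012 = $134,338.

$134,338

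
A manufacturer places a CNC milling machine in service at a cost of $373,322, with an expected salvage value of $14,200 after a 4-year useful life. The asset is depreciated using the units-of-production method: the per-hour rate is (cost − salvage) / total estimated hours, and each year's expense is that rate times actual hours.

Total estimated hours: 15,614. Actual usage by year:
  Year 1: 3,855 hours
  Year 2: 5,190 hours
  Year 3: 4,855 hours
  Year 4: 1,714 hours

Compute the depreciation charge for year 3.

Depreciable base = $373,322 − $14,200 = $359,122.
Rate = $359,122 / 15,614 hours = $23 per hour.
Year 1: 3,855 × $23 = $88,665. Book value $284,657.
Year 2: 5,190 × $23 = $119,370. Book value $165,287.
Year 3: 4,855 × $23 = $111,665. Book value $53,622.

$111,665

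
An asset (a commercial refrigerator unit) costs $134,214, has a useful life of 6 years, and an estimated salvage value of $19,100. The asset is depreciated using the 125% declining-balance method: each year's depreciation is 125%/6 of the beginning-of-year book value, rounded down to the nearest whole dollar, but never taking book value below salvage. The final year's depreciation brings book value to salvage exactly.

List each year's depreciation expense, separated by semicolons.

Depreciable base = $134,214 − $19,100 = $115,114.
Year 1: ⌊$134,214 × 125%/6⌋ = $27,961. Book value $106,253.
Year 2: ⌊$106,253 × 125%/6⌋ = $22,136. Book value $84,117.
Year 3: ⌊$84,117 × 125%/6⌋ = $17,524. Book value $66,593.
Year 4: ⌊$66,593 × 125%/6⌋ = $13,873. Book value $52,720.
Year 5: ⌊$52,720 × 125%/6⌋ = $10,983. Book value $41,737.
Year 6 (final): $41,737 − $19,100 = $22,637. Book value $19,100.

$27,961; $22,136; $17,524; $13,873; $10,983; $22,637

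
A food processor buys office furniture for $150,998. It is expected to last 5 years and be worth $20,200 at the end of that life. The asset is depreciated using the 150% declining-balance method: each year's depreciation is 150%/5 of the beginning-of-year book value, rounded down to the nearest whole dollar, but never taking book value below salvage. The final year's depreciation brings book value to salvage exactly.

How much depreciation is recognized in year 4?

Depreciable base = $150,998 − $20,200 = $130,798.
Year 1: ⌊$150,998 × 150%/5⌋ = $45,299. Book value $105,699.
Year 2: ⌊$105,699 × 150%/5⌋ = $31,709. Book value $73,990.
Year 3: ⌊$73,990 × 150%/5⌋ = $22,197. Book value $51,793.
Year 4: ⌊$51,793 × 150%/5⌋ = $15,537. Book value $36,256.

$15,537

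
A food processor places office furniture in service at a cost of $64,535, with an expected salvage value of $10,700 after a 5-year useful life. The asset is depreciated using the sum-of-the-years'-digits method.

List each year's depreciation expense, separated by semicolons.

$17,945; $14,356; $10,767; $7,178; $3,589

Depreciable base = $64,535 − $10,700 = $53,835.
Sum of the years' digits = 5+4+3+2+1 = 15.
Year 1: $53,835 × 5/15 = $17,945. Book value $46,590.
Year 2: $53,835 × 4/15 = $14,356. Book value $32,234.
Year 3: $53,835 × 3/15 = $10,767. Book value $21,467.
Year 4: $53,835 × 2/15 = $7,178. Book value $14,289.
Year 5: $53,835 × 1/15 = $3,589. Book value $10,700.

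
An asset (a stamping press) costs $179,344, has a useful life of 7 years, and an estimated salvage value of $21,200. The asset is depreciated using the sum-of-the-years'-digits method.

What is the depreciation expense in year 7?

Depreciable base = $179,344 − $21,200 = $158,144.
Sum of the years' digits = 7+6+5+4+3+2+1 = 28.
Year 1: $158,144 × 7/28 = $39,536. Book value $139,808.
Year 2: $158,144 × 6/28 = $33,888. Book value $105,920.
Year 3: $158,144 × 5/28 = $28,240. Book value $77,680.
Year 4: $158,144 × 4/28 = $22,592. Book value $55,088.
Year 5: $158,144 × 3/28 = $16,944. Book value $38,144.
Year 6: $158,144 × 2/28 = $11,296. Book value $26,848.
Year 7: $158,144 × 1/28 = $5,648. Book value $21,200.

$5,648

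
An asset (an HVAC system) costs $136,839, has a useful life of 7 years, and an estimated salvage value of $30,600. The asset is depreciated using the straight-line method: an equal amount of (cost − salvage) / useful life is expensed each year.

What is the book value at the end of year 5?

Depreciable base = $136,839 − $30,600 = $106,239.
Annual expense = $106,239 / 7 = $15,177.
End of year 1: book value $121,662.
End of year 2: book value $106,485.
End of year 3: book value $91,308.
End of year 4: book value $76,131.
End of year 5: book value $60,954.

$60,954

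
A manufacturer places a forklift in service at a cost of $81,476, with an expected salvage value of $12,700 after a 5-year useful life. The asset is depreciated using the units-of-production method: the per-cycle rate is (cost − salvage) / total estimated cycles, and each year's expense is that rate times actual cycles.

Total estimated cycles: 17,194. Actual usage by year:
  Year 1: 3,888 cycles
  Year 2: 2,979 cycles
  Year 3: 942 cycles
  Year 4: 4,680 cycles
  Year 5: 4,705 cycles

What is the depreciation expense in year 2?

$11,916

Depreciable base = $81,476 − $12,700 = $68,776.
Rate = $68,776 / 17,194 cycles = $4 per cycle.
Year 1: 3,888 × $4 = $15,552. Book value $65,924.
Year 2: 2,979 × $4 = $11,916. Book value $54,008.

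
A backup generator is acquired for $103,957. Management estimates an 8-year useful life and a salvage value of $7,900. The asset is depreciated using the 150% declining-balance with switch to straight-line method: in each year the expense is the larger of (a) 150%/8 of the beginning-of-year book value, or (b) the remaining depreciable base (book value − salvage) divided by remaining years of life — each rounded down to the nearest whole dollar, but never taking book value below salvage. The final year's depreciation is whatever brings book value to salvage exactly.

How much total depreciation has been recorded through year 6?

$77,353

Depreciable base = $103,957 − $7,900 = $96,057.
Year 1: DB = ⌊$103,957 × 150%/8⌋ = $19,491; SL = ⌊$96,057/8⌋ = $12,007 → take DB $19,491. Book value $84,466.
Year 2: DB = ⌊$84,466 × 150%/8⌋ = $15,837; SL = ⌊$76,566/7⌋ = $10,938 → take DB $15,837. Book value $68,629.
Year 3: DB = ⌊$68,629 × 150%/8⌋ = $12,867; SL = ⌊$60,729/6⌋ = $10,121 → take DB $12,867. Book value $55,762.
Year 4: DB = ⌊$55,762 × 150%/8⌋ = $10,455; SL = ⌊$47,862/5⌋ = $9,572 → take DB $10,455. Book value $45,307.
Year 5: DB = ⌊$45,307 × 150%/8⌋ = $8,495; SL = ⌊$37,407/4⌋ = $9,351 → take SL $9,351. Book value $35,956.
Year 6: DB = ⌊$35,956 × 150%/8⌋ = $6,741; SL = ⌊$28,056/3⌋ = $9,352 → take SL $9,352. Book value $26,604.
Accumulated through year 6 = $103,957 − $26,604 = $77,353.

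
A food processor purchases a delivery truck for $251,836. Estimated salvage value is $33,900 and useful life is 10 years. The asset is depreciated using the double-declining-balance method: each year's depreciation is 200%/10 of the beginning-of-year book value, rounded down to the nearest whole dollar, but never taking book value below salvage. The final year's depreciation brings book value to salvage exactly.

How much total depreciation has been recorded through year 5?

$169,313

Depreciable base = $251,836 − $33,900 = $217,936.
Year 1: ⌊$251,836 × 200%/10⌋ = $50,367. Book value $201,469.
Year 2: ⌊$201,469 × 200%/10⌋ = $40,293. Book value $161,176.
Year 3: ⌊$161,176 × 200%/10⌋ = $32,235. Book value $128,941.
Year 4: ⌊$128,941 × 200%/10⌋ = $25,788. Book value $103,153.
Year 5: ⌊$103,153 × 200%/10⌋ = $20,630. Book value $82,523.
Accumulated through year 5 = $251,836 − $82,523 = $169,313.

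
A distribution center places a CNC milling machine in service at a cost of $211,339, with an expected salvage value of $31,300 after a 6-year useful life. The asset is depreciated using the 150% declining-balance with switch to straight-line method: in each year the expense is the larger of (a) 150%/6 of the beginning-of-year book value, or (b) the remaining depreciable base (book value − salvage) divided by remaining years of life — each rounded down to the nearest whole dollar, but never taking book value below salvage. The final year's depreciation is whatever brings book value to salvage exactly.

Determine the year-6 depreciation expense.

Depreciable base = $211,339 − $31,300 = $180,039.
Year 1: DB = ⌊$211,339 × 150%/6⌋ = $52,834; SL = ⌊$180,039/6⌋ = $30,006 → take DB $52,834. Book value $158,505.
Year 2: DB = ⌊$158,505 × 150%/6⌋ = $39,626; SL = ⌊$127,205/5⌋ = $25,441 → take DB $39,626. Book value $118,879.
Year 3: DB = ⌊$118,879 × 150%/6⌋ = $29,719; SL = ⌊$87,579/4⌋ = $21,894 → take DB $29,719. Book value $89,160.
Year 4: DB = ⌊$89,160 × 150%/6⌋ = $22,290; SL = ⌊$57,860/3⌋ = $19,286 → take DB $22,290. Book value $66,870.
Year 5: DB = ⌊$66,870 × 150%/6⌋ = $16,717; SL = ⌊$35,570/2⌋ = $17,785 → take SL $17,785. Book value $49,085.
Year 6 (final): $49,085 − $31,300 = $17,785. Book value $31,300.

$17,785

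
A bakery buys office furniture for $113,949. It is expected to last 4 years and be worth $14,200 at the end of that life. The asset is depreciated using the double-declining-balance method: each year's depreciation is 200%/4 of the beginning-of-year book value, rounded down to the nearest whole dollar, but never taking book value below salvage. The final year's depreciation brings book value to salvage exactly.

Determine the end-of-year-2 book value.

Depreciable base = $113,949 − $14,200 = $99,749.
Year 1: ⌊$113,949 × 200%/4⌋ = $56,974. Book value $56,975.
Year 2: ⌊$56,975 × 200%/4⌋ = $28,487. Book value $28,488.

$28,488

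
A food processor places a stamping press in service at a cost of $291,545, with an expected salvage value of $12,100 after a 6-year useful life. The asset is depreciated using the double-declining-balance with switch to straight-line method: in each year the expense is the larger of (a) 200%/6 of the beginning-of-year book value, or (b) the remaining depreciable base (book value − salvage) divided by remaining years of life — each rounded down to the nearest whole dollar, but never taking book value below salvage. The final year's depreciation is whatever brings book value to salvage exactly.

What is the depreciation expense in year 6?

$22,745

Depreciable base = $291,545 − $12,100 = $279,445.
Year 1: DB = ⌊$291,545 × 200%/6⌋ = $97,181; SL = ⌊$279,445/6⌋ = $46,574 → take DB $97,181. Book value $194,364.
Year 2: DB = ⌊$194,364 × 200%/6⌋ = $64,788; SL = ⌊$182,264/5⌋ = $36,452 → take DB $64,788. Book value $129,576.
Year 3: DB = ⌊$129,576 × 200%/6⌋ = $43,192; SL = ⌊$117,476/4⌋ = $29,369 → take DB $43,192. Book value $86,384.
Year 4: DB = ⌊$86,384 × 200%/6⌋ = $28,794; SL = ⌊$74,284/3⌋ = $24,761 → take DB $28,794. Book value $57,590.
Year 5: DB = ⌊$57,590 × 200%/6⌋ = $19,196; SL = ⌊$45,490/2⌋ = $22,745 → take SL $22,745. Book value $34,845.
Year 6 (final): $34,845 − $12,100 = $22,745. Book value $12,100.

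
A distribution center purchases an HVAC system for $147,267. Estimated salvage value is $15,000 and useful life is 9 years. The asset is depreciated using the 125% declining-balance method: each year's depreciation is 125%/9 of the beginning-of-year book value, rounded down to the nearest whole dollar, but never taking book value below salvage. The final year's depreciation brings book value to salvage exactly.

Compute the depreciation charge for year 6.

Depreciable base = $147,267 − $15,000 = $132,267.
Year 1: ⌊$147,267 × 125%/9⌋ = $20,453. Book value $126,814.
Year 2: ⌊$126,814 × 125%/9⌋ = $17,613. Book value $109,201.
Year 3: ⌊$109,201 × 125%/9⌋ = $15,166. Book value $94,035.
Year 4: ⌊$94,035 × 125%/9⌋ = $13,060. Book value $80,975.
Year 5: ⌊$80,975 × 125%/9⌋ = $11,246. Book value $69,729.
Year 6: ⌊$69,729 × 125%/9⌋ = $9,684. Book value $60,045.

$9,684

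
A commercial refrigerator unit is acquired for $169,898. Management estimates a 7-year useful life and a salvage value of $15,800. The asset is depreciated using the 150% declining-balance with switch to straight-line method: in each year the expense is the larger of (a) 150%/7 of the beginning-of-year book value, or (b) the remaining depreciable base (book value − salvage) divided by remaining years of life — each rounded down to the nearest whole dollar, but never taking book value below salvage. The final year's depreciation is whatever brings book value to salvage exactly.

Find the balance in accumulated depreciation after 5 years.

Depreciable base = $169,898 − $15,800 = $154,098.
Year 1: DB = ⌊$169,898 × 150%/7⌋ = $36,406; SL = ⌊$154,098/7⌋ = $22,014 → take DB $36,406. Book value $133,492.
Year 2: DB = ⌊$133,492 × 150%/7⌋ = $28,605; SL = ⌊$117,692/6⌋ = $19,615 → take DB $28,605. Book value $104,887.
Year 3: DB = ⌊$104,887 × 150%/7⌋ = $22,475; SL = ⌊$89,087/5⌋ = $17,817 → take DB $22,475. Book value $82,412.
Year 4: DB = ⌊$82,412 × 150%/7⌋ = $17,659; SL = ⌊$66,612/4⌋ = $16,653 → take DB $17,659. Book value $64,753.
Year 5: DB = ⌊$64,753 × 150%/7⌋ = $13,875; SL = ⌊$48,953/3⌋ = $16,317 → take SL $16,317. Book value $48,436.
Accumulated through year 5 = $169,898 − $48,436 = $121,462.

$121,462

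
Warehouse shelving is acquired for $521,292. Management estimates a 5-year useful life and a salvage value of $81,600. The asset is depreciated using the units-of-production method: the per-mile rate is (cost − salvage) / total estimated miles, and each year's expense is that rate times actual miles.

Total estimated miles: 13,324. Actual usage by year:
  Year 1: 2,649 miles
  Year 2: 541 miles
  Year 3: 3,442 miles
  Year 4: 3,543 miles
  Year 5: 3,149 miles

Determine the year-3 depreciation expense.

Depreciable base = $521,292 − $81,600 = $439,692.
Rate = $439,692 / 13,324 miles = $33 per mile.
Year 1: 2,649 × $33 = $87,417. Book value $433,875.
Year 2: 541 × $33 = $17,853. Book value $416,022.
Year 3: 3,442 × $33 = $113,586. Book value $302,436.

$113,586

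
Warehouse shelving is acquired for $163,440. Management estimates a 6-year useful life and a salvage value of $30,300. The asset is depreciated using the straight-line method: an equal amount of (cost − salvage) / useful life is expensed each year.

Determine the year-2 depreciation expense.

$22,190

Depreciable base = $163,440 − $30,300 = $133,140.
Annual expense = $133,140 / 6 = $22,190.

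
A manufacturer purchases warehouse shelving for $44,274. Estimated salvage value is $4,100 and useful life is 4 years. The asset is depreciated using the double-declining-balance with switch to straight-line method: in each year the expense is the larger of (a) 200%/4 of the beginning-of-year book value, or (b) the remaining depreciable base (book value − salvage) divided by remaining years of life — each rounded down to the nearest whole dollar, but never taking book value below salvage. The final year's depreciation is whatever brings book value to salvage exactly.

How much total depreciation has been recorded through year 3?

$38,739

Depreciable base = $44,274 − $4,100 = $40,174.
Year 1: DB = ⌊$44,274 × 200%/4⌋ = $22,137; SL = ⌊$40,174/4⌋ = $10,043 → take DB $22,137. Book value $22,137.
Year 2: DB = ⌊$22,137 × 200%/4⌋ = $11,068; SL = ⌊$18,037/3⌋ = $6,012 → take DB $11,068. Book value $11,069.
Year 3: DB = ⌊$11,069 × 200%/4⌋ = $5,534; SL = ⌊$6,969/2⌋ = $3,484 → take DB $5,534. Book value $5,535.
Accumulated through year 3 = $44,274 − $5,535 = $38,739.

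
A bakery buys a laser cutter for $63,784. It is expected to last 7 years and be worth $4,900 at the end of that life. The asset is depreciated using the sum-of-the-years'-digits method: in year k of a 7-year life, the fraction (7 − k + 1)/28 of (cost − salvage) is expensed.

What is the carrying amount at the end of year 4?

$17,518

Depreciable base = $63,784 − $4,900 = $58,884.
Sum of the years' digits = 7+6+5+4+3+2+1 = 28.
Year 1: $58,884 × 7/28 = $14,721. Book value $49,063.
Year 2: $58,884 × 6/28 = $12,618. Book value $36,445.
Year 3: $58,884 × 5/28 = $10,515. Book value $25,930.
Year 4: $58,884 × 4/28 = $8,412. Book value $17,518.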